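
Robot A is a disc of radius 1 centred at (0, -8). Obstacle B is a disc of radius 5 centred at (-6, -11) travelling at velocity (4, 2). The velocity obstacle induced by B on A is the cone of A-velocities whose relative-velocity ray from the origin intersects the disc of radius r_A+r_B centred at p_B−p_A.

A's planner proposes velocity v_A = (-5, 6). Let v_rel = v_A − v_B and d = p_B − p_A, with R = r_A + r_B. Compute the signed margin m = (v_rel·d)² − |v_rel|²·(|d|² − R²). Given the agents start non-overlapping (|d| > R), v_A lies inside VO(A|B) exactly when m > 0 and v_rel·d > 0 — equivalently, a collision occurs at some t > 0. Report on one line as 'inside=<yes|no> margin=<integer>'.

d = (-6, -3),  |d|² = 45;  R = 1+5 = 6,  c = 45−6² = 9
v_rel = (-9, 4),  |v_rel|² = 97;  v_rel·d = (-9)·(-6) + (4)·(-3) = 42
97·t² − 84·t + 9 = 0  ⇒  m = 42² − 97·9 = 891
m = 891 > 0,  v_rel·d = 42 > 0  ⇒  inside

inside=yes margin=891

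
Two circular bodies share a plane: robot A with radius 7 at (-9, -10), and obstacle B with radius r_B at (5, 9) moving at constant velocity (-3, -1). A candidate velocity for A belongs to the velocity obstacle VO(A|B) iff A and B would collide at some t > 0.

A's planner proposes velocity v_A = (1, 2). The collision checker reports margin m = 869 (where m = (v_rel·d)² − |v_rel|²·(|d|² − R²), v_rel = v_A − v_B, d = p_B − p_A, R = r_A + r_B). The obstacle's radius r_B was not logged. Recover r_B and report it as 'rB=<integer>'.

m = 869
d = (14, 19);  v_rel = (4, 3),  |v_rel|² = 25
v_rel×d = (4)·(19) − (3)·(14) = 34
since m = R²·25 − 34²:  R² = (1156 + 869) / 25 = 81
R = √81 = 9  ⇒  r_B = 9 − 7 = 2

rB=2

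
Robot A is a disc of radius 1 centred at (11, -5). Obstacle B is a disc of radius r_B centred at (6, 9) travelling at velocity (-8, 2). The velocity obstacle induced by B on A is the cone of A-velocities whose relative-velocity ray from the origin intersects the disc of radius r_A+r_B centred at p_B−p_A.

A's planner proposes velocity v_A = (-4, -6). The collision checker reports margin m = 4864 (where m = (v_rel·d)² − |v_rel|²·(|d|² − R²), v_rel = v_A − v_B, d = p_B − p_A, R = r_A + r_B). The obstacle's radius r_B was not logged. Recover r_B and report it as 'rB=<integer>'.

m = 4864
d = (-5, 14);  v_rel = (4, -8),  |v_rel|² = 80
v_rel×d = (4)·(14) − (-8)·(-5) = 16
since m = R²·80 − 16²:  R² = (256 + 4864) / 80 = 64
R = √64 = 8  ⇒  r_B = 8 − 1 = 7

rB=7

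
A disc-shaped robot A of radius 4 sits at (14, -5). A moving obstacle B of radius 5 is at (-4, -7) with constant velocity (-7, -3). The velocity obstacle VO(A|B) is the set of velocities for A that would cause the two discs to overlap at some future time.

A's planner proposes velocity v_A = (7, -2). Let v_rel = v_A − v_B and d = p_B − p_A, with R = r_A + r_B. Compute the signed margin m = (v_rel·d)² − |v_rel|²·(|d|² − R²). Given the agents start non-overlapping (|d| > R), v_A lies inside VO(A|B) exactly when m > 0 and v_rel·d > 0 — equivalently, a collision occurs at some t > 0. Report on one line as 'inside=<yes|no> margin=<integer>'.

d = (-18, -2),  |d|² = 328;  R = 4+5 = 9,  c = 328−9² = 247
v_rel = (14, 1),  |v_rel|² = 197;  v_rel·d = (14)·(-18) + (1)·(-2) = -254
197·t² + 508·t + 247 = 0  ⇒  m = (-254)² − 197·247 = 15857
m = 15857 > 0,  v_rel·d = -254 < 0  ⇒  outside

inside=no margin=15857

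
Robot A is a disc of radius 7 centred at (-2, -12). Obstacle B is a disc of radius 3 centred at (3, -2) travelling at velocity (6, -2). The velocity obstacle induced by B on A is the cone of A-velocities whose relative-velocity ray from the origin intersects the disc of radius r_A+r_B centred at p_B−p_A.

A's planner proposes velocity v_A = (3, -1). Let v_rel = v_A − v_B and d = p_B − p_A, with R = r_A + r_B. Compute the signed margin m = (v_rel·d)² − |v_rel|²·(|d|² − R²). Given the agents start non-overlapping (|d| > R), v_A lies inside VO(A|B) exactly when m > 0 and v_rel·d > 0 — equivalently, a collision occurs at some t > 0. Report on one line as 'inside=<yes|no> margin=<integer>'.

d = (5, 10),  |d|² = 125;  R = 7+3 = 10,  c = 125−10² = 25
v_rel = (-3, 1),  |v_rel|² = 10;  v_rel·d = (-3)·(5) + (1)·(10) = -5
10·t² + 10·t + 25 = 0  ⇒  m = (-5)² − 10·25 = -225
m = -225 < 0,  v_rel·d = -5 < 0  ⇒  outside

inside=no margin=-225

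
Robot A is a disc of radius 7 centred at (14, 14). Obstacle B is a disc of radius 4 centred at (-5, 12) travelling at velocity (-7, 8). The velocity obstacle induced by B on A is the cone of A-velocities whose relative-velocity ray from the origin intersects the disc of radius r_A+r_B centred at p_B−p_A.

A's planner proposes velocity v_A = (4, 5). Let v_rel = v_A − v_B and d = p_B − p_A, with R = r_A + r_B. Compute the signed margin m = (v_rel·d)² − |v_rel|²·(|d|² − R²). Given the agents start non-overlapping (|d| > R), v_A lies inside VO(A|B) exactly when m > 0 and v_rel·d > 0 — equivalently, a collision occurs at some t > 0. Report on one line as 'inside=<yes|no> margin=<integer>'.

d = (-19, -2),  |d|² = 365;  R = 7+4 = 11,  c = 365−11² = 244
v_rel = (11, -3),  |v_rel|² = 130;  v_rel·d = (11)·(-19) + (-3)·(-2) = -203
130·t² + 406·t + 244 = 0  ⇒  m = (-203)² − 130·244 = 9489
m = 9489 > 0,  v_rel·d = -203 < 0  ⇒  outside

inside=no margin=9489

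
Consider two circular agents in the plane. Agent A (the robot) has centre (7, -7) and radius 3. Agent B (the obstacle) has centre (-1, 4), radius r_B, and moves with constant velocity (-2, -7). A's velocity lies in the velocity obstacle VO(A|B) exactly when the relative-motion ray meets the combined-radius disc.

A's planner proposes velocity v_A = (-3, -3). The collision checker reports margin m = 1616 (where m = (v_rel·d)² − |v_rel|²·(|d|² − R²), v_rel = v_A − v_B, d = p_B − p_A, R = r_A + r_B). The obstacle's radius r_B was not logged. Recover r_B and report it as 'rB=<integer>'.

m = 1616
d = (-8, 11);  v_rel = (-1, 4),  |v_rel|² = 17
v_rel×d = (-1)·(11) − (4)·(-8) = 21
since m = R²·17 − 21²:  R² = (441 + 1616) / 17 = 121
R = √121 = 11  ⇒  r_B = 11 − 3 = 8

rB=8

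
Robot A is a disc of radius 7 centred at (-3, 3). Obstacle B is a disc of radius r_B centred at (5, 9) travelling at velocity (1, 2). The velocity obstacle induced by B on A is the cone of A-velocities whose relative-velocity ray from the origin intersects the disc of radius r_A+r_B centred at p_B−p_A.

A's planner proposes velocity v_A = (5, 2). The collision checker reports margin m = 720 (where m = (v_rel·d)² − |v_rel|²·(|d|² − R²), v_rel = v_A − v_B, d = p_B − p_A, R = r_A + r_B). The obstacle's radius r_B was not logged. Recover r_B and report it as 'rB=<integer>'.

m = 720
d = (8, 6);  v_rel = (4, 0),  |v_rel|² = 16
v_rel×d = (4)·(6) − (0)·(8) = 24
since m = R²·16 − 24²:  R² = (576 + 720) / 16 = 81
R = √81 = 9  ⇒  r_B = 9 − 7 = 2

rB=2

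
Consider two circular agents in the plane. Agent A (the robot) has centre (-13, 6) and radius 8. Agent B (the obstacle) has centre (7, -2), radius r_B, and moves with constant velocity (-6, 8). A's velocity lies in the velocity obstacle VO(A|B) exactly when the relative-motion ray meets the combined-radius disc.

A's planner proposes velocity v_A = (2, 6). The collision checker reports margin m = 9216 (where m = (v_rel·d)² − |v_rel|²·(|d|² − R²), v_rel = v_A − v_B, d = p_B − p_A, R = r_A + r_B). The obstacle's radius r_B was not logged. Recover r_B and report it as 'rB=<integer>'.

m = 9216
d = (20, -8);  v_rel = (8, -2),  |v_rel|² = 68
v_rel×d = (8)·(-8) − (-2)·(20) = -24
since m = R²·68 − (-24)²:  R² = (576 + 9216) / 68 = 144
R = √144 = 12  ⇒  r_B = 12 − 8 = 4

rB=4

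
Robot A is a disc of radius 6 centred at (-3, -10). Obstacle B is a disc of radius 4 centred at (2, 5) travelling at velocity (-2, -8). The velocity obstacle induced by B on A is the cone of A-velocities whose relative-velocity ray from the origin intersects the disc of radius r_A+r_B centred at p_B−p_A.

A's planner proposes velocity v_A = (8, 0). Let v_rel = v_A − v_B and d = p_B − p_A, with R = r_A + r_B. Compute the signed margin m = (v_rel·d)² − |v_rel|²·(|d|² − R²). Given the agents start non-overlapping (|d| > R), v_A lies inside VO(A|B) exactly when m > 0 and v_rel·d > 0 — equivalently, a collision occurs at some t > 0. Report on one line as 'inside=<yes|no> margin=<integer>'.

d = (5, 15),  |d|² = 250;  R = 6+4 = 10,  c = 250−10² = 150
v_rel = (10, 8),  |v_rel|² = 164;  v_rel·d = (10)·(5) + (8)·(15) = 170
164·t² − 340·t + 150 = 0  ⇒  m = 170² − 164·150 = 4300
m = 4300 > 0,  v_rel·d = 170 > 0  ⇒  inside

inside=yes margin=4300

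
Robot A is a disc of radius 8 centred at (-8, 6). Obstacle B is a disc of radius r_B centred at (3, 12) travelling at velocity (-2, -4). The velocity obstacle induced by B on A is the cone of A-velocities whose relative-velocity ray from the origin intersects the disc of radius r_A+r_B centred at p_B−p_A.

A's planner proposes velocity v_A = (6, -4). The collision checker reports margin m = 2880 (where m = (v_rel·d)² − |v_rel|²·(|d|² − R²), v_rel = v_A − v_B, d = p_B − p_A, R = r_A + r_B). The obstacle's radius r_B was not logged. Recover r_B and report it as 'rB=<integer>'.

m = 2880
d = (11, 6);  v_rel = (8, 0),  |v_rel|² = 64
v_rel×d = (8)·(6) − (0)·(11) = 48
since m = R²·64 − 48²:  R² = (2304 + 2880) / 64 = 81
R = √81 = 9  ⇒  r_B = 9 − 8 = 1

rB=1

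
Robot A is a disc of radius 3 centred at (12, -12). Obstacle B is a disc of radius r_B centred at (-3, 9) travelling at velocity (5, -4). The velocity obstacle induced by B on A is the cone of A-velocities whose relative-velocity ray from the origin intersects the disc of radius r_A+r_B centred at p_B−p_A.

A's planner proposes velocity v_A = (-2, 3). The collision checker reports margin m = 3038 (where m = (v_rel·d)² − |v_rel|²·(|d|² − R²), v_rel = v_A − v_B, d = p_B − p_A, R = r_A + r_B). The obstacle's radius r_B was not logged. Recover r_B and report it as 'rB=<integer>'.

m = 3038
d = (-15, 21);  v_rel = (-7, 7),  |v_rel|² = 98
v_rel×d = (-7)·(21) − (7)·(-15) = -42
since m = R²·98 − (-42)²:  R² = (1764 + 3038) / 98 = 49
R = √49 = 7  ⇒  r_B = 7 − 3 = 4

rB=4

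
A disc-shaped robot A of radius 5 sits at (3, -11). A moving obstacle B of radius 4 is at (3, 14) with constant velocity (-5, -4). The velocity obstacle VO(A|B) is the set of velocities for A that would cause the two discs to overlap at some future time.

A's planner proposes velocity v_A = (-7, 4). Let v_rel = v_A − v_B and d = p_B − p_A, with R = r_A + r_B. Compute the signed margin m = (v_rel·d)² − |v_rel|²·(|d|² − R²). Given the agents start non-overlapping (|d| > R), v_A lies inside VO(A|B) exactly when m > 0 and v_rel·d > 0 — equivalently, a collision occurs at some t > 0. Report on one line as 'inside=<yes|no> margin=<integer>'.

d = (0, 25),  |d|² = 625;  R = 5+4 = 9,  c = 625−9² = 544
v_rel = (-2, 8),  |v_rel|² = 68;  v_rel·d = (-2)·(0) + (8)·(25) = 200
68·t² − 400·t + 544 = 0  ⇒  m = 200² − 68·544 = 3008
m = 3008 > 0,  v_rel·d = 200 > 0  ⇒  inside

inside=yes margin=3008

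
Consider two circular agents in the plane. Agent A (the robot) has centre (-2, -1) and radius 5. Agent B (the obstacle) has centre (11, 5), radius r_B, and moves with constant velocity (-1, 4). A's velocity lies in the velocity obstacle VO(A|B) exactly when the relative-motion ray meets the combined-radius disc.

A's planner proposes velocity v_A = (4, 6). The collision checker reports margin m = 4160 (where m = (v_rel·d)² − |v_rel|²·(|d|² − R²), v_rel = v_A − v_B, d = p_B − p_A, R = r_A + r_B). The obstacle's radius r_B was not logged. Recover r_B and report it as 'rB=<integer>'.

m = 4160
d = (13, 6);  v_rel = (5, 2),  |v_rel|² = 29
v_rel×d = (5)·(6) − (2)·(13) = 4
since m = R²·29 − 4²:  R² = (16 + 4160) / 29 = 144
R = √144 = 12  ⇒  r_B = 12 − 5 = 7

rB=7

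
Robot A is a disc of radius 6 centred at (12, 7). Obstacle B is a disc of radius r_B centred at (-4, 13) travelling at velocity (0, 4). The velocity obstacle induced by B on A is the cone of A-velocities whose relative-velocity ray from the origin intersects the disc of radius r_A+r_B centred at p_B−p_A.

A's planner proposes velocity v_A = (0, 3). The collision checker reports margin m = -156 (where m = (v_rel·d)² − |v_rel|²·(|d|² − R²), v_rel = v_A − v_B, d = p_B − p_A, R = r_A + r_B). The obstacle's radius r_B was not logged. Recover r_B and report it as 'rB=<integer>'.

m = -156
d = (-16, 6);  v_rel = (0, -1),  |v_rel|² = 1
v_rel×d = (0)·(6) − (-1)·(-16) = -16
since m = R²·1 − (-16)²:  R² = (256 + -156) / 1 = 100
R = √100 = 10  ⇒  r_B = 10 − 6 = 4

rB=4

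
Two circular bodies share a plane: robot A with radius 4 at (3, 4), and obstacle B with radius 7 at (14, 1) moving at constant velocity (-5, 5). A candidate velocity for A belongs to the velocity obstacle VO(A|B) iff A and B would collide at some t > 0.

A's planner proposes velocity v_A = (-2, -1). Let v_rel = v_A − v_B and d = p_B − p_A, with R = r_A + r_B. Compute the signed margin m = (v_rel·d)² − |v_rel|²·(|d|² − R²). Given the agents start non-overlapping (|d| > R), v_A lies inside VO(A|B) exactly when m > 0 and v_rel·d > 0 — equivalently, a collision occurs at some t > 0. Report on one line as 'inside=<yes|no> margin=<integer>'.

d = (11, -3),  |d|² = 130;  R = 4+7 = 11,  c = 130−11² = 9
v_rel = (3, -6),  |v_rel|² = 45;  v_rel·d = (3)·(11) + (-6)·(-3) = 51
45·t² − 102·t + 9 = 0  ⇒  m = 51² − 45·9 = 2196
m = 2196 > 0,  v_rel·d = 51 > 0  ⇒  inside

inside=yes margin=2196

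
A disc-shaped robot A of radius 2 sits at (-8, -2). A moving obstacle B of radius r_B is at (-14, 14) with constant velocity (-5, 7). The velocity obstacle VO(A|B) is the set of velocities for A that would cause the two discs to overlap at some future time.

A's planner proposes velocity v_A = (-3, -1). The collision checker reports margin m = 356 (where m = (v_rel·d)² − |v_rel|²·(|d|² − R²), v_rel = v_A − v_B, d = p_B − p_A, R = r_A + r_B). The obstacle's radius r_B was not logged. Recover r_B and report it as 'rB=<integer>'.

m = 356
d = (-6, 16);  v_rel = (2, -8),  |v_rel|² = 68
v_rel×d = (2)·(16) − (-8)·(-6) = -16
since m = R²·68 − (-16)²:  R² = (256 + 356) / 68 = 9
R = √9 = 3  ⇒  r_B = 3 − 2 = 1

rB=1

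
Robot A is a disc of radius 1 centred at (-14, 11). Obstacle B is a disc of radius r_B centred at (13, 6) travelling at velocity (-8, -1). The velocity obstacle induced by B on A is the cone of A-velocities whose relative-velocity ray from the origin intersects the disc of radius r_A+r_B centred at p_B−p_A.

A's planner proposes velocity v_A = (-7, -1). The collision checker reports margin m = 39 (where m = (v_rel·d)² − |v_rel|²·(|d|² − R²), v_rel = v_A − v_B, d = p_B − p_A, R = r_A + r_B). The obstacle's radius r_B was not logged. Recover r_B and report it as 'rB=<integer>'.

m = 39
d = (27, -5);  v_rel = (1, 0),  |v_rel|² = 1
v_rel×d = (1)·(-5) − (0)·(27) = -5
since m = R²·1 − (-5)²:  R² = (25 + 39) / 1 = 64
R = √64 = 8  ⇒  r_B = 8 − 1 = 7

rB=7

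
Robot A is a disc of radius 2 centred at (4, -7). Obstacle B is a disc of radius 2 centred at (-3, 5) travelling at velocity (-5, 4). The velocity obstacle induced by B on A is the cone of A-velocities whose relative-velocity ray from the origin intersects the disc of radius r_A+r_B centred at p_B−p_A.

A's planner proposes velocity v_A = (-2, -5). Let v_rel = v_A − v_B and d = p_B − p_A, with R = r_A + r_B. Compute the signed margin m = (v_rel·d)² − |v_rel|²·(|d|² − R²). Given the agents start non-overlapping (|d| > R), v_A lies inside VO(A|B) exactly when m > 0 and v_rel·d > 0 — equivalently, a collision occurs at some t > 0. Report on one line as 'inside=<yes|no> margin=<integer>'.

d = (-7, 12),  |d|² = 193;  R = 2+2 = 4,  c = 193−4² = 177
v_rel = (3, -9),  |v_rel|² = 90;  v_rel·d = (3)·(-7) + (-9)·(12) = -129
90·t² + 258·t + 177 = 0  ⇒  m = (-129)² − 90·177 = 711
m = 711 > 0,  v_rel·d = -129 < 0  ⇒  outside

inside=no margin=711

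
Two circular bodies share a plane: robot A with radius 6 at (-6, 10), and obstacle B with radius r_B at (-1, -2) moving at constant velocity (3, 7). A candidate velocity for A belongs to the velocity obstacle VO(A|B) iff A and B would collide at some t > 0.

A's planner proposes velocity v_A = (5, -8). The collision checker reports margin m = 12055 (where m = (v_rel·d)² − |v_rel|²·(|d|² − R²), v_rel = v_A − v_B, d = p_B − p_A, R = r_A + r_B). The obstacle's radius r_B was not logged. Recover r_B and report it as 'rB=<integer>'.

m = 12055
d = (5, -12);  v_rel = (2, -15),  |v_rel|² = 229
v_rel×d = (2)·(-12) − (-15)·(5) = 51
since m = R²·229 − 51²:  R² = (2601 + 12055) / 229 = 64
R = √64 = 8  ⇒  r_B = 8 − 6 = 2

rB=2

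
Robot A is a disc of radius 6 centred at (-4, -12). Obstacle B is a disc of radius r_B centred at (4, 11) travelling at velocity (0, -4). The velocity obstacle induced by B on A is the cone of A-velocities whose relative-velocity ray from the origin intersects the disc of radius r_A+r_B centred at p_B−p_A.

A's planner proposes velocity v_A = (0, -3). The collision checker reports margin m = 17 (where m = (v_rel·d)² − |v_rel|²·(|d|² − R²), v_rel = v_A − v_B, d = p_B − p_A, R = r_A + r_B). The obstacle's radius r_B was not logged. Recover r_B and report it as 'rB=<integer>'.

m = 17
d = (8, 23);  v_rel = (0, 1),  |v_rel|² = 1
v_rel×d = (0)·(23) − (1)·(8) = -8
since m = R²·1 − (-8)²:  R² = (64 + 17) / 1 = 81
R = √81 = 9  ⇒  r_B = 9 − 6 = 3

rB=3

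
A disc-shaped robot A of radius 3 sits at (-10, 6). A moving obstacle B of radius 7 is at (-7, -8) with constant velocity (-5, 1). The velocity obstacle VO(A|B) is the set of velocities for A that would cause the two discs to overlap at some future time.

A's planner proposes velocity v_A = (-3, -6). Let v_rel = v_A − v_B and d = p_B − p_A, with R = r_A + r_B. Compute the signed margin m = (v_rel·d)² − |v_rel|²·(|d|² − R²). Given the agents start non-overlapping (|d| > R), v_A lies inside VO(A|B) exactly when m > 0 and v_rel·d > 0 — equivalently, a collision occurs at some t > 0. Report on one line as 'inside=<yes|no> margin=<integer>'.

d = (3, -14),  |d|² = 205;  R = 3+7 = 10,  c = 205−10² = 105
v_rel = (2, -7),  |v_rel|² = 53;  v_rel·d = (2)·(3) + (-7)·(-14) = 104
53·t² − 208·t + 105 = 0  ⇒  m = 104² − 53·105 = 5251
m = 5251 > 0,  v_rel·d = 104 > 0  ⇒  inside

inside=yes margin=5251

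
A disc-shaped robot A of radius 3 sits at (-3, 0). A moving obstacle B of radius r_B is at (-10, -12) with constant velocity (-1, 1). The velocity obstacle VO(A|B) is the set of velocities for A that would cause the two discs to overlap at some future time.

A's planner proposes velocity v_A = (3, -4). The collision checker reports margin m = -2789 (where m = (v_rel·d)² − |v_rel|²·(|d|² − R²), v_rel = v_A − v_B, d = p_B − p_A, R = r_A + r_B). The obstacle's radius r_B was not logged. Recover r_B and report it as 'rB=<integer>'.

m = -2789
d = (-7, -12);  v_rel = (4, -5),  |v_rel|² = 41
v_rel×d = (4)·(-12) − (-5)·(-7) = -83
since m = R²·41 − (-83)²:  R² = (6889 + -2789) / 41 = 100
R = √100 = 10  ⇒  r_B = 10 − 3 = 7

rB=7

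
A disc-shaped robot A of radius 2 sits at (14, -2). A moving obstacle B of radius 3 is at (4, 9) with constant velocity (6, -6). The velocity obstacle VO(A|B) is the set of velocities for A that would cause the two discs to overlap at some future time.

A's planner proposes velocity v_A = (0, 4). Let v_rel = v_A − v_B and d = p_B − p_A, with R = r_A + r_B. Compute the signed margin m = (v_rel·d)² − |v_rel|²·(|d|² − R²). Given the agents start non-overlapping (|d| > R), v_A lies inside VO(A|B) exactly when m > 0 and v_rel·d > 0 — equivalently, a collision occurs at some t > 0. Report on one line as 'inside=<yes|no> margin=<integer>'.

d = (-10, 11),  |d|² = 221;  R = 2+3 = 5,  c = 221−5² = 196
v_rel = (-6, 10),  |v_rel|² = 136;  v_rel·d = (-6)·(-10) + (10)·(11) = 170
136·t² − 340·t + 196 = 0  ⇒  m = 170² − 136·196 = 2244
m = 2244 > 0,  v_rel·d = 170 > 0  ⇒  inside

inside=yes margin=2244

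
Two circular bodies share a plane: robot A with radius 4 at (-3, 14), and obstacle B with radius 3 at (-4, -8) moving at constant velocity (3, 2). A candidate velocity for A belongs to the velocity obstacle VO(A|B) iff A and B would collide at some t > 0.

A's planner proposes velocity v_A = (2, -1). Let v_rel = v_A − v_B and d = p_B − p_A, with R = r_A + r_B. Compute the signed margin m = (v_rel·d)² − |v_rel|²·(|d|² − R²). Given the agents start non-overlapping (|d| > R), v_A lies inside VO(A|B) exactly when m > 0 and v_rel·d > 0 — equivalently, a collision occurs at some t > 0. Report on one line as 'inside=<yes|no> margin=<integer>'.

d = (-1, -22),  |d|² = 485;  R = 4+3 = 7,  c = 485−7² = 436
v_rel = (-1, -3),  |v_rel|² = 10;  v_rel·d = (-1)·(-1) + (-3)·(-22) = 67
10·t² − 134·t + 436 = 0  ⇒  m = 67² − 10·436 = 129
m = 129 > 0,  v_rel·d = 67 > 0  ⇒  inside

inside=yes margin=129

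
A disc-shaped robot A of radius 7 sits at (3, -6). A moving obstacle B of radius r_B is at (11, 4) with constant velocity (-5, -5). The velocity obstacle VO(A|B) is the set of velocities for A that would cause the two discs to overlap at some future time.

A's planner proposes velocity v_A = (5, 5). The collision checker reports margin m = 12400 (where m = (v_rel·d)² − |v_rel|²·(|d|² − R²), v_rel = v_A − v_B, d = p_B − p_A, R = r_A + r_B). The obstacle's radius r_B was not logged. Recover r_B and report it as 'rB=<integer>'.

m = 12400
d = (8, 10);  v_rel = (10, 10),  |v_rel|² = 200
v_rel×d = (10)·(10) − (10)·(8) = 20
since m = R²·200 − 20²:  R² = (400 + 12400) / 200 = 64
R = √64 = 8  ⇒  r_B = 8 − 7 = 1

rB=1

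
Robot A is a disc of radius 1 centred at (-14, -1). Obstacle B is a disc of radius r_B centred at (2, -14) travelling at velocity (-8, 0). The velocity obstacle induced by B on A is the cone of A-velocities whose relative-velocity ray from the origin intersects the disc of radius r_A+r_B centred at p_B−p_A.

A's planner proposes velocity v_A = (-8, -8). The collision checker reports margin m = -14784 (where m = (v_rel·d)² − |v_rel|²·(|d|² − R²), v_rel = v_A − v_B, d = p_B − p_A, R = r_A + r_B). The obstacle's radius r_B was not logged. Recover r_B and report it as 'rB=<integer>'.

m = -14784
d = (16, -13);  v_rel = (0, -8),  |v_rel|² = 64
v_rel×d = (0)·(-13) − (-8)·(16) = 128
since m = R²·64 − 128²:  R² = (16384 + -14784) / 64 = 25
R = √25 = 5  ⇒  r_B = 5 − 1 = 4

rB=4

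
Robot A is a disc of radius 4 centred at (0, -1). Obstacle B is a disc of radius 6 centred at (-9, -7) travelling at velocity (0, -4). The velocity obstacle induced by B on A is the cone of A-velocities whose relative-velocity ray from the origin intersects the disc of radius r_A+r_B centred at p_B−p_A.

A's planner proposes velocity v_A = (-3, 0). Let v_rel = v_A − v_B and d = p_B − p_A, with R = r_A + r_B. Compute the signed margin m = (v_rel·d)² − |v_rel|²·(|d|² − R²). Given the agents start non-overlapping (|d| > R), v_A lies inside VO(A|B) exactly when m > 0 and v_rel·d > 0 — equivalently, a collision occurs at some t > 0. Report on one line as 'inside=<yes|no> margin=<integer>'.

d = (-9, -6),  |d|² = 117;  R = 4+6 = 10,  c = 117−10² = 17
v_rel = (-3, 4),  |v_rel|² = 25;  v_rel·d = (-3)·(-9) + (4)·(-6) = 3
25·t² − 6·t + 17 = 0  ⇒  m = 3² − 25·17 = -416
m = -416 < 0,  v_rel·d = 3 > 0  ⇒  outside

inside=no margin=-416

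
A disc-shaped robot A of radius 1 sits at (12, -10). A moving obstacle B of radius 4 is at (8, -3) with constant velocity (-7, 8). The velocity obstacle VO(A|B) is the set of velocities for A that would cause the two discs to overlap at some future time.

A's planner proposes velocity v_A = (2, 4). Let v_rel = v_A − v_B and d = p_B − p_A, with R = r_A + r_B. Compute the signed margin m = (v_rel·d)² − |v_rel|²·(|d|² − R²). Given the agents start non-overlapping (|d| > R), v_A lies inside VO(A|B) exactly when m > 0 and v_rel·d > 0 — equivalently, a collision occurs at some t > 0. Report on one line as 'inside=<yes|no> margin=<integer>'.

d = (-4, 7),  |d|² = 65;  R = 1+4 = 5,  c = 65−5² = 40
v_rel = (9, -4),  |v_rel|² = 97;  v_rel·d = (9)·(-4) + (-4)·(7) = -64
97·t² + 128·t + 40 = 0  ⇒  m = (-64)² − 97·40 = 216
m = 216 > 0,  v_rel·d = -64 < 0  ⇒  outside

inside=no margin=216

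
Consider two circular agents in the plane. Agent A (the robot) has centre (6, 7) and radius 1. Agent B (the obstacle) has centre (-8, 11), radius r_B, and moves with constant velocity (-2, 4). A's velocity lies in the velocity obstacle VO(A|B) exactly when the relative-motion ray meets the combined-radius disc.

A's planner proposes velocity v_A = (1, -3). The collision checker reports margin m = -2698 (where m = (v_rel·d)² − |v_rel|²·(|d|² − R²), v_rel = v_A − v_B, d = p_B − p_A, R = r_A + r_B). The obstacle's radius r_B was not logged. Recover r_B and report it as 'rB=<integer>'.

m = -2698
d = (-14, 4);  v_rel = (3, -7),  |v_rel|² = 58
v_rel×d = (3)·(4) − (-7)·(-14) = -86
since m = R²·58 − (-86)²:  R² = (7396 + -2698) / 58 = 81
R = √81 = 9  ⇒  r_B = 9 − 1 = 8

rB=8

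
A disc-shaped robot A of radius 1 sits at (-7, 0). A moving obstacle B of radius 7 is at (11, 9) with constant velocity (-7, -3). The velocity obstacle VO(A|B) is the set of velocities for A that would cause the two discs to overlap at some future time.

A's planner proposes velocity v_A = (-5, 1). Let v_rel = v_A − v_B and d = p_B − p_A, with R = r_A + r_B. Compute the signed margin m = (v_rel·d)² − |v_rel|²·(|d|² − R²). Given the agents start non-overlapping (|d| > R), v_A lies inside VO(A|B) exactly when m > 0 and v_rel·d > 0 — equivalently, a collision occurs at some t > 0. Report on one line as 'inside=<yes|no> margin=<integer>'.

d = (18, 9),  |d|² = 405;  R = 1+7 = 8,  c = 405−8² = 341
v_rel = (2, 4),  |v_rel|² = 20;  v_rel·d = (2)·(18) + (4)·(9) = 72
20·t² − 144·t + 341 = 0  ⇒  m = 72² − 20·341 = -1636
m = -1636 < 0,  v_rel·d = 72 > 0  ⇒  outside

inside=no margin=-1636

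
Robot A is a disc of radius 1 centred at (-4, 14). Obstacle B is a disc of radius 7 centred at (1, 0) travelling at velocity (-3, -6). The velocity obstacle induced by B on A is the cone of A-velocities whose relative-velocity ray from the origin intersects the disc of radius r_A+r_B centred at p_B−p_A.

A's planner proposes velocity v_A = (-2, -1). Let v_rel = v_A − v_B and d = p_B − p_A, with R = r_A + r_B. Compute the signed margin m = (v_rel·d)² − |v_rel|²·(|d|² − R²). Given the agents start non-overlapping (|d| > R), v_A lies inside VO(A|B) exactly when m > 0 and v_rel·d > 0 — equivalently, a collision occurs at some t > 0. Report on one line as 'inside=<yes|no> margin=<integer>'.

d = (5, -14),  |d|² = 221;  R = 1+7 = 8,  c = 221−8² = 157
v_rel = (1, 5),  |v_rel|² = 26;  v_rel·d = (1)·(5) + (5)·(-14) = -65
26·t² + 130·t + 157 = 0  ⇒  m = (-65)² − 26·157 = 143
m = 143 > 0,  v_rel·d = -65 < 0  ⇒  outside

inside=no margin=143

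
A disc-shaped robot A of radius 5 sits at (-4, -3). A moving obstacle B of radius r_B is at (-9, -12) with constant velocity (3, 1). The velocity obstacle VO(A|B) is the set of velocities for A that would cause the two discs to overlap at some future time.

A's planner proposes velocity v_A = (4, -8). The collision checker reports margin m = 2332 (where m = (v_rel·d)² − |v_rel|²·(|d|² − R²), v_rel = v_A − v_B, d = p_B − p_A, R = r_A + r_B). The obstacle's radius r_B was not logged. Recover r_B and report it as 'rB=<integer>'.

m = 2332
d = (-5, -9);  v_rel = (1, -9),  |v_rel|² = 82
v_rel×d = (1)·(-9) − (-9)·(-5) = -54
since m = R²·82 − (-54)²:  R² = (2916 + 2332) / 82 = 64
R = √64 = 8  ⇒  r_B = 8 − 5 = 3

rB=3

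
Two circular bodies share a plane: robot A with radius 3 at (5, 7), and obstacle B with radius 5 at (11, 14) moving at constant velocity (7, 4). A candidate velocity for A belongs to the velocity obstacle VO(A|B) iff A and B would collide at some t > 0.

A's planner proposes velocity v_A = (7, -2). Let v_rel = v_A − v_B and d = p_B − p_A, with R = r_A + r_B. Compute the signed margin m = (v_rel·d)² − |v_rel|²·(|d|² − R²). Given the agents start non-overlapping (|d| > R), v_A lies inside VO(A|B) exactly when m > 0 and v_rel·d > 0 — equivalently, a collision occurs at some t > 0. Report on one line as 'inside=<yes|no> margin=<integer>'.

d = (6, 7),  |d|² = 85;  R = 3+5 = 8,  c = 85−8² = 21
v_rel = (0, -6),  |v_rel|² = 36;  v_rel·d = (0)·(6) + (-6)·(7) = -42
36·t² + 84·t + 21 = 0  ⇒  m = (-42)² − 36·21 = 1008
m = 1008 > 0,  v_rel·d = -42 < 0  ⇒  outside

inside=no margin=1008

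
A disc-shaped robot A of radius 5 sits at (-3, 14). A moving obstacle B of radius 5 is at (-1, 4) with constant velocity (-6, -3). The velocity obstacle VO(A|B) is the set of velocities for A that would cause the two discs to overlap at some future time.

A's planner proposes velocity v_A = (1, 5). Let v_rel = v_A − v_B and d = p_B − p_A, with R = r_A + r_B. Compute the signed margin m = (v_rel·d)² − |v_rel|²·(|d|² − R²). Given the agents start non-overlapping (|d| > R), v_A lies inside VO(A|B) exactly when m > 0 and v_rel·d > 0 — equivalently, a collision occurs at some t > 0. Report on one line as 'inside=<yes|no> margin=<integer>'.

d = (2, -10),  |d|² = 104;  R = 5+5 = 10,  c = 104−10² = 4
v_rel = (7, 8),  |v_rel|² = 113;  v_rel·d = (7)·(2) + (8)·(-10) = -66
113·t² + 132·t + 4 = 0  ⇒  m = (-66)² − 113·4 = 3904
m = 3904 > 0,  v_rel·d = -66 < 0  ⇒  outside

inside=no margin=3904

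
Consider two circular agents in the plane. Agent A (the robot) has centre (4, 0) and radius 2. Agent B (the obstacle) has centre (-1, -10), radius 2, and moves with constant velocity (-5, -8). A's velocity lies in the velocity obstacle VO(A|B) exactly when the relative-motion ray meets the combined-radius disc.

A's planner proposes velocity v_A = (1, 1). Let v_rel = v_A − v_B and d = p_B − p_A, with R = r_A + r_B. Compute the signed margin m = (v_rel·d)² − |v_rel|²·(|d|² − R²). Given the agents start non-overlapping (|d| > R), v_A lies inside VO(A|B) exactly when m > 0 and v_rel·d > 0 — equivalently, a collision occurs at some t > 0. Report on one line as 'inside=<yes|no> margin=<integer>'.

d = (-5, -10),  |d|² = 125;  R = 2+2 = 4,  c = 125−4² = 109
v_rel = (6, 9),  |v_rel|² = 117;  v_rel·d = (6)·(-5) + (9)·(-10) = -120
117·t² + 240·t + 109 = 0  ⇒  m = (-120)² − 117·109 = 1647
m = 1647 > 0,  v_rel·d = -120 < 0  ⇒  outside

inside=no margin=1647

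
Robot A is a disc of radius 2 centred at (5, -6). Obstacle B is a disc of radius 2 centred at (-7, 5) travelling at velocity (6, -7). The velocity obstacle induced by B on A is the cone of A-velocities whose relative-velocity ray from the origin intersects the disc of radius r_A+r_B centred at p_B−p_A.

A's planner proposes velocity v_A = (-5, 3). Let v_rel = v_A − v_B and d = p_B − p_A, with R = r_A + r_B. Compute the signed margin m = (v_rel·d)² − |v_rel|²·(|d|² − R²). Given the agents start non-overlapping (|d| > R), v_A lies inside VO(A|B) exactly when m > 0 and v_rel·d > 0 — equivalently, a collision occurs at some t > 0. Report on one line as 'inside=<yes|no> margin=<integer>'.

d = (-12, 11),  |d|² = 265;  R = 2+2 = 4,  c = 265−4² = 249
v_rel = (-11, 10),  |v_rel|² = 221;  v_rel·d = (-11)·(-12) + (10)·(11) = 242
221·t² − 484·t + 249 = 0  ⇒  m = 242² − 221·249 = 3535
m = 3535 > 0,  v_rel·d = 242 > 0  ⇒  inside

inside=yes margin=3535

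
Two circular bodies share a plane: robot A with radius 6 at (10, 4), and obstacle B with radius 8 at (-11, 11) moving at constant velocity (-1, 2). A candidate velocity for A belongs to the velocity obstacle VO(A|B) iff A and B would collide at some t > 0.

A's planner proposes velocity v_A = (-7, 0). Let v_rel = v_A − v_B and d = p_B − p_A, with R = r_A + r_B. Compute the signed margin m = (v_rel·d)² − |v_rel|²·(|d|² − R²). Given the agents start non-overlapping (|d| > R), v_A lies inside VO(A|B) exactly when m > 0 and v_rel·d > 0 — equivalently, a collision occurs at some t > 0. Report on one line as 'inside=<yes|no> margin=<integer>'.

d = (-21, 7),  |d|² = 490;  R = 6+8 = 14,  c = 490−14² = 294
v_rel = (-6, -2),  |v_rel|² = 40;  v_rel·d = (-6)·(-21) + (-2)·(7) = 112
40·t² − 224·t + 294 = 0  ⇒  m = 112² − 40·294 = 784
m = 784 > 0,  v_rel·d = 112 > 0  ⇒  inside

inside=yes margin=784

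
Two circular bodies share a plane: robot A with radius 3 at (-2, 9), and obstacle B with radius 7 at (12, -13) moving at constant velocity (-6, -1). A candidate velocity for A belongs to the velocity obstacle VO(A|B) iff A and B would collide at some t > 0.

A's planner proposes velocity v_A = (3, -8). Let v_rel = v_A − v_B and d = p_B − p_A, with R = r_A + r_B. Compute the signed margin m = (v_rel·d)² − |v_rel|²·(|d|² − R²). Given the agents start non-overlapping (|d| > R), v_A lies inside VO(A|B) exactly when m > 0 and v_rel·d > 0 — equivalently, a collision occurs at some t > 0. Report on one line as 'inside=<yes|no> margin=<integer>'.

d = (14, -22),  |d|² = 680;  R = 3+7 = 10,  c = 680−10² = 580
v_rel = (9, -7),  |v_rel|² = 130;  v_rel·d = (9)·(14) + (-7)·(-22) = 280
130·t² − 560·t + 580 = 0  ⇒  m = 280² − 130·580 = 3000
m = 3000 > 0,  v_rel·d = 280 > 0  ⇒  inside

inside=yes margin=3000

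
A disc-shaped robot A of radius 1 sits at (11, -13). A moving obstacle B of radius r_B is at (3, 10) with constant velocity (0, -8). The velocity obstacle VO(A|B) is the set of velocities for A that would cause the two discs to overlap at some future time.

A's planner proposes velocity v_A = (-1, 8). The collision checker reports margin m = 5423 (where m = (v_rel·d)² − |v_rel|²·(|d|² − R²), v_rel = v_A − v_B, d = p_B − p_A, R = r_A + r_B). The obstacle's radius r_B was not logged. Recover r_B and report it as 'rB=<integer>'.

m = 5423
d = (-8, 23);  v_rel = (-1, 16),  |v_rel|² = 257
v_rel×d = (-1)·(23) − (16)·(-8) = 105
since m = R²·257 − 105²:  R² = (11025 + 5423) / 257 = 64
R = √64 = 8  ⇒  r_B = 8 − 1 = 7

rB=7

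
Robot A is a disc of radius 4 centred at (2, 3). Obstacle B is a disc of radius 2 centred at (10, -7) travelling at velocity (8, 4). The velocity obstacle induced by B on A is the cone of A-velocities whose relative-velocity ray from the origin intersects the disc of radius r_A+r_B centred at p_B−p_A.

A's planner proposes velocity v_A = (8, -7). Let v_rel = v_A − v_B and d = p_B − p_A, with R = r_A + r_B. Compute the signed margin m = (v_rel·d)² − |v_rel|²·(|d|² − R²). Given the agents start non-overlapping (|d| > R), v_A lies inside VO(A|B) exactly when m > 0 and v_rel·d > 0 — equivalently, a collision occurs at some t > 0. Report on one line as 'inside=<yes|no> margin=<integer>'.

d = (8, -10),  |d|² = 164;  R = 4+2 = 6,  c = 164−6² = 128
v_rel = (0, -11),  |v_rel|² = 121;  v_rel·d = (0)·(8) + (-11)·(-10) = 110
121·t² − 220·t + 128 = 0  ⇒  m = 110² − 121·128 = -3388
m = -3388 < 0,  v_rel·d = 110 > 0  ⇒  outside

inside=no margin=-3388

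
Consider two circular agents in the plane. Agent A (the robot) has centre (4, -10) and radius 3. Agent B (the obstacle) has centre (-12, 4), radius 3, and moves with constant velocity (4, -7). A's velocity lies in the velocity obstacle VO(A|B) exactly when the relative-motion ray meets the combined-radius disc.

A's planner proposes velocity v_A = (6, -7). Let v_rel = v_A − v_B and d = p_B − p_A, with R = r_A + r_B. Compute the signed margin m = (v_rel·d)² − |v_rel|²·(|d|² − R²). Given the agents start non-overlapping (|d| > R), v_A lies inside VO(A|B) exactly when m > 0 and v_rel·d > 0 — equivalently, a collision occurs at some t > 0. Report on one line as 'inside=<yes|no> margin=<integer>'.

d = (-16, 14),  |d|² = 452;  R = 3+3 = 6,  c = 452−6² = 416
v_rel = (2, 0),  |v_rel|² = 4;  v_rel·d = (2)·(-16) + (0)·(14) = -32
4·t² + 64·t + 416 = 0  ⇒  m = (-32)² − 4·416 = -640
m = -640 < 0,  v_rel·d = -32 < 0  ⇒  outside

inside=no margin=-640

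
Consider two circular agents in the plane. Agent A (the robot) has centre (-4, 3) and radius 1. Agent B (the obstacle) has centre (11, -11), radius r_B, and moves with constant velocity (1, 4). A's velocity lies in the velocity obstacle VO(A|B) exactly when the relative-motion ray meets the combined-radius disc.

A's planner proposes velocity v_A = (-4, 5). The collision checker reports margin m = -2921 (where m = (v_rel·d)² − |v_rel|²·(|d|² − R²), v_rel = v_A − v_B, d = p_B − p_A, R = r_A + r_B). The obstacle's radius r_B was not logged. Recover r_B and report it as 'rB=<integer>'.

m = -2921
d = (15, -14);  v_rel = (-5, 1),  |v_rel|² = 26
v_rel×d = (-5)·(-14) − (1)·(15) = 55
since m = R²·26 − 55²:  R² = (3025 + -2921) / 26 = 4
R = √4 = 2  ⇒  r_B = 2 − 1 = 1

rB=1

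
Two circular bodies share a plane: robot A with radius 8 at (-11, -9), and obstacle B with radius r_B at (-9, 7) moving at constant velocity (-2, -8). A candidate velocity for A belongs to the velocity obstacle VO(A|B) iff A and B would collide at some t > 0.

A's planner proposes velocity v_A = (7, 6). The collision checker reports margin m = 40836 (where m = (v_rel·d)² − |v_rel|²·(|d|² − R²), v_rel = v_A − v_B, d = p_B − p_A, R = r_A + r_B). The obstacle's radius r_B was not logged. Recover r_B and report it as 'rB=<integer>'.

m = 40836
d = (2, 16);  v_rel = (9, 14),  |v_rel|² = 277
v_rel×d = (9)·(16) − (14)·(2) = 116
since m = R²·277 − 116²:  R² = (13456 + 40836) / 277 = 196
R = √196 = 14  ⇒  r_B = 14 − 8 = 6

rB=6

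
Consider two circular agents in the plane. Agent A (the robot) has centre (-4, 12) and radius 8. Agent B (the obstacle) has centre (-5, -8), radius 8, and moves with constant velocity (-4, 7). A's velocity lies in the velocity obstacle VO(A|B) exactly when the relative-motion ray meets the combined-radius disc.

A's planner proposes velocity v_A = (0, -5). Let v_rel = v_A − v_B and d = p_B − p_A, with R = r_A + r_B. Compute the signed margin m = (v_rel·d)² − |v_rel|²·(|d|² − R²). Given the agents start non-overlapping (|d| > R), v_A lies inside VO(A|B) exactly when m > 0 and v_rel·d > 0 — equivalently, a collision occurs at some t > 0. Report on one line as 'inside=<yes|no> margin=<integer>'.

d = (-1, -20),  |d|² = 401;  R = 8+8 = 16,  c = 401−16² = 145
v_rel = (4, -12),  |v_rel|² = 160;  v_rel·d = (4)·(-1) + (-12)·(-20) = 236
160·t² − 472·t + 145 = 0  ⇒  m = 236² − 160·145 = 32496
m = 32496 > 0,  v_rel·d = 236 > 0  ⇒  inside

inside=yes margin=32496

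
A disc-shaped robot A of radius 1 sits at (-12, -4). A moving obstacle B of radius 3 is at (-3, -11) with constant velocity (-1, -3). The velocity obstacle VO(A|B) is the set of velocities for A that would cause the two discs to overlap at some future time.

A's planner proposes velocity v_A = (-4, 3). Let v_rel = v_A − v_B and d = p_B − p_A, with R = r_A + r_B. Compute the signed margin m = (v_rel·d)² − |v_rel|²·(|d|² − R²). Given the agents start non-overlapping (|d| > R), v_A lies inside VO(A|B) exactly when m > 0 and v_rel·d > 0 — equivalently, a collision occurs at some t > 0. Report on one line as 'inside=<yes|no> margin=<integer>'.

d = (9, -7),  |d|² = 130;  R = 1+3 = 4,  c = 130−4² = 114
v_rel = (-3, 6),  |v_rel|² = 45;  v_rel·d = (-3)·(9) + (6)·(-7) = -69
45·t² + 138·t + 114 = 0  ⇒  m = (-69)² − 45·114 = -369
m = -369 < 0,  v_rel·d = -69 < 0  ⇒  outside

inside=no margin=-369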